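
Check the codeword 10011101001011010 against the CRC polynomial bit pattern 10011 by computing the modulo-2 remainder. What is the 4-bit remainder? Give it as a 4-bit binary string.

0001

Modulo-2 division of 10011101001011010 by 10011:
  pos 0: 10011 XOR 10011 = 00000
  pos 5: 10100 XOR 10011 = 00111
  pos 7: 11110 XOR 10011 = 01101
  pos 8: 11011 XOR 10011 = 01000
  pos 9: 10001 XOR 10011 = 00010
  pos 12: 10010 XOR 10011 = 00001
Remainder = 0001 (nonzero — an error is detected).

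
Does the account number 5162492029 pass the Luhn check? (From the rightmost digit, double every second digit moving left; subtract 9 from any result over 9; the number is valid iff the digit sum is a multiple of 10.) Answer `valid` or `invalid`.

From the right, keep odd positions and double even positions (subtract 9 from any doubled value over 9):
  doubled (positions 2,4,...): 4 4 8 3 1 → sum 20
  kept (positions 1,3,...): 9 0 9 2 1 → sum 21
Total = 41.
41 mod 10 = 1, so the number is invalid.

invalid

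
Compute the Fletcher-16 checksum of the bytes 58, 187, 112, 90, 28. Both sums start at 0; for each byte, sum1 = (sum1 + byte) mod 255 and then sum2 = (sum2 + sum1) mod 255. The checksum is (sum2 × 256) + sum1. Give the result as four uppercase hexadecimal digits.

34DC

Running sums (mod 255):
  after byte 0 (58): sum1=58, sum2=58
  after byte 1 (187): sum1=245, sum2=48
  after byte 2 (112): sum1=102, sum2=150
  after byte 3 (90): sum1=192, sum2=87
  after byte 4 (28): sum1=220, sum2=52
Checksum = sum2·256 + sum1 = 52·256 + 220 = 13532 = 0x34DC.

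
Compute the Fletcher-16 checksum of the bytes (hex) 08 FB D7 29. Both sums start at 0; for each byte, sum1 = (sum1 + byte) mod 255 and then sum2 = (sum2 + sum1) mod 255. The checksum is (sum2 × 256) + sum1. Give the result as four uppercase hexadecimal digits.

EC05

Running sums (mod 255):
  after byte 0 (08): sum1=8, sum2=8
  after byte 1 (FB): sum1=4, sum2=12
  after byte 2 (D7): sum1=219, sum2=231
  after byte 3 (29): sum1=5, sum2=236
Checksum = sum2·256 + sum1 = 236·256 + 5 = 60421 = 0xEC05.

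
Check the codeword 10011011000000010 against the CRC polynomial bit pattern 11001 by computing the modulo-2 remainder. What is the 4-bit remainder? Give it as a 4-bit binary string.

Modulo-2 division of 10011011000000010 by 11001:
  pos 0: 10011 XOR 11001 = 01010
  pos 1: 10100 XOR 11001 = 01101
  pos 2: 11011 XOR 11001 = 00010
  pos 5: 10100 XOR 11001 = 01101
  pos 6: 11010 XOR 11001 = 00011
  pos 9: 11000 XOR 11001 = 00001
Remainder = 1010 (nonzero — an error is detected).

1010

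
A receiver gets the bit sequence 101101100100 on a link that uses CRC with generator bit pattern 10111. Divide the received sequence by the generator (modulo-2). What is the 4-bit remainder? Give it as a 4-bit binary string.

Modulo-2 division of 101101100100 by 10111:
  pos 0: 10110 XOR 10111 = 00001
  pos 4: 11100 XOR 10111 = 01011
  pos 5: 10111 XOR 10111 = 00000
Remainder = 0000 (zero — the frame passes the CRC check).

0000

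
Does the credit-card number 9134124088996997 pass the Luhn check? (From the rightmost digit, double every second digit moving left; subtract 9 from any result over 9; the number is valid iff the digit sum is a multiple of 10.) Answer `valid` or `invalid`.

From the right, keep odd positions and double even positions (subtract 9 from any doubled value over 9):
  doubled (positions 2,4,...): 9 3 9 7 8 2 6 9 → sum 53
  kept (positions 1,3,...): 7 9 9 8 0 2 4 1 → sum 40
Total = 93.
93 mod 10 = 3, so the number is invalid.

invalid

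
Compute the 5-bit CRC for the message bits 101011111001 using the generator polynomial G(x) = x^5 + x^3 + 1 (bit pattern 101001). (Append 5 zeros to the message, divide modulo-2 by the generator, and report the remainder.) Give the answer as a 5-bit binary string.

Append 5 zeros: 10101111100100000. Divide by 101001 (XOR where the leading bit is 1):
  pos 0: 101011 XOR 101001 = 000010
  pos 4: 101110 XOR 101001 = 000111
  pos 7: 111010 XOR 101001 = 010011
  pos 8: 100110 XOR 101001 = 001111
  pos 10: 111100 XOR 101001 = 010101
  pos 11: 101010 XOR 101001 = 000011
Remainder (last 5 bits) = 00011. This is the CRC / FCS.

00011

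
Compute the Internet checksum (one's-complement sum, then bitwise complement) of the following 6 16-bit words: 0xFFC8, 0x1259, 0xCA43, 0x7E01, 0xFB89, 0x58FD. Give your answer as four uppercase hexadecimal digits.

5111

One's-complement addition (fold any carry out of bit 15 back into bit 0):
  0xFFC8 + 0x1259 = 0x11221 → wrap carry → 0x1222
  0x1222 + 0xCA43 = 0x0DC65
  0xDC65 + 0x7E01 = 0x15A66 → wrap carry → 0x5A67
  0x5A67 + 0xFB89 = 0x155F0 → wrap carry → 0x55F1
  0x55F1 + 0x58FD = 0x0AEEE
One's-complement sum = 0xAEEE.
Checksum = ~0xAEEE & 0xFFFF = 0x5111.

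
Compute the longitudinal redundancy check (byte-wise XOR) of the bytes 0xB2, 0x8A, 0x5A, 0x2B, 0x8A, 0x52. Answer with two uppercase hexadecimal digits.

91

XOR the bytes together:
  start with 0xB2
  0xB2 ⊕ 0x8A = 0x38
  0x38 ⊕ 0x5A = 0x62
  0x62 ⊕ 0x2B = 0x49
  0x49 ⊕ 0x8A = 0xC3
  0xC3 ⊕ 0x52 = 0x91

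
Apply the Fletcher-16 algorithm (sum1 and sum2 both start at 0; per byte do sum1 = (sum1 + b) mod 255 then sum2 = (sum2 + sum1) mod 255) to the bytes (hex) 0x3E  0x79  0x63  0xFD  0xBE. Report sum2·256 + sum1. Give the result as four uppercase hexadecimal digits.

02D7

Running sums (mod 255):
  after byte 0 (0x3E): sum1=62, sum2=62
  after byte 1 (0x79): sum1=183, sum2=245
  after byte 2 (0x63): sum1=27, sum2=17
  after byte 3 (0xFD): sum1=25, sum2=42
  after byte 4 (0xBE): sum1=215, sum2=2
Checksum = sum2·256 + sum1 = 2·256 + 215 = 727 = 0x02D7.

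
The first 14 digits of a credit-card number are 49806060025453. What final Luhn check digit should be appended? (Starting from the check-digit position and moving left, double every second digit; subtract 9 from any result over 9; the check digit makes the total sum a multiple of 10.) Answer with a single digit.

9

Partial digits right→left: 3 5 4 5 2 0 0 6 0 6 0 8 9 4
Double every second digit counting from the check-digit position (so the 1st, 3rd, 5th, ... of the partial from the right).
  doubled (with −9 where >9): 6 8 4 0 0 0 9 → sum 27
  kept as-is: 5 5 0 6 6 8 4 → sum 34
Total = 27 + 34 = 61.
Check digit = (10 − (61 mod 10)) mod 10 = 9.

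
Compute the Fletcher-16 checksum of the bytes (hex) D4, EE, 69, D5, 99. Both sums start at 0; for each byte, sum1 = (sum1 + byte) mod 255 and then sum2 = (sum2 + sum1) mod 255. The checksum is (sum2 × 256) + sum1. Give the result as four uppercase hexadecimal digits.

659C

Running sums (mod 255):
  after byte 0 (D4): sum1=212, sum2=212
  after byte 1 (EE): sum1=195, sum2=152
  after byte 2 (69): sum1=45, sum2=197
  after byte 3 (D5): sum1=3, sum2=200
  after byte 4 (99): sum1=156, sum2=101
Checksum = sum2·256 + sum1 = 101·256 + 156 = 26012 = 0x659C.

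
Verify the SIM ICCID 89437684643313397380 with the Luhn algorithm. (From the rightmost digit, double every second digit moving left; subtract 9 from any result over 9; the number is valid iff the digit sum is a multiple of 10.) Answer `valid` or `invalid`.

From the right, keep odd positions and double even positions (subtract 9 from any doubled value over 9):
  doubled (positions 2,4,...): 7 5 6 2 6 3 7 5 8 7 → sum 56
  kept (positions 1,3,...): 0 3 9 3 3 4 4 6 3 9 → sum 44
Total = 100.
100 mod 10 = 0, so the number is valid.

valid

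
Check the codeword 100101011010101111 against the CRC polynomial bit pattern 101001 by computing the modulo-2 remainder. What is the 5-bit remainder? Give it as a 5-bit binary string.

00000

Modulo-2 division of 100101011010101111 by 101001:
  pos 0: 100101 XOR 101001 = 001100
  pos 2: 110001 XOR 101001 = 011000
  pos 3: 110001 XOR 101001 = 011000
  pos 4: 110000 XOR 101001 = 011001
  pos 5: 110011 XOR 101001 = 011010
  pos 6: 110100 XOR 101001 = 011101
  pos 7: 111011 XOR 101001 = 010010
  pos 8: 100100 XOR 101001 = 001101
  pos 10: 110111 XOR 101001 = 011110
  pos 11: 111101 XOR 101001 = 010100
  pos 12: 101001 XOR 101001 = 000000
Remainder = 00000 (zero — the frame passes the CRC check).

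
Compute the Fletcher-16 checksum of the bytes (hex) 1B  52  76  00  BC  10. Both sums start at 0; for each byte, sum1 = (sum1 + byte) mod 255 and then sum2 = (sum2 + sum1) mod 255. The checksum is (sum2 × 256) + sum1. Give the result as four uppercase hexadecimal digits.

Running sums (mod 255):
  after byte 0 (1B): sum1=27, sum2=27
  after byte 1 (52): sum1=109, sum2=136
  after byte 2 (76): sum1=227, sum2=108
  after byte 3 (00): sum1=227, sum2=80
  after byte 4 (BC): sum1=160, sum2=240
  after byte 5 (10): sum1=176, sum2=161
Checksum = sum2·256 + sum1 = 161·256 + 176 = 41392 = 0xA1B0.

A1B0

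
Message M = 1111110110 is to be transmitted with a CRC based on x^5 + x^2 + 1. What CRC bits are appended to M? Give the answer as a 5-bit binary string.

Append 5 zeros: 111111011000000. Divide by 100101 (XOR where the leading bit is 1):
  pos 0: 111111 XOR 100101 = 011010
  pos 1: 110100 XOR 100101 = 010001
  pos 2: 100011 XOR 100101 = 000110
  pos 5: 110100 XOR 100101 = 010001
  pos 6: 100010 XOR 100101 = 000111
  pos 9: 111000 XOR 100101 = 011101
Remainder (last 5 bits) = 11101. This is the CRC / FCS.

11101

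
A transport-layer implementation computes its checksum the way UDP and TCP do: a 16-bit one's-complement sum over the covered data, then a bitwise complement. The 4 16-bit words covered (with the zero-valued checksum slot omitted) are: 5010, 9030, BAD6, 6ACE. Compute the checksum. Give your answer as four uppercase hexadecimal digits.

One's-complement addition (fold any carry out of bit 15 back into bit 0):
  0x5010 + 0x9030 = 0x0E040
  0xE040 + 0xBAD6 = 0x19B16 → wrap carry → 0x9B17
  0x9B17 + 0x6ACE = 0x105E5 → wrap carry → 0x05E6
One's-complement sum = 0x05E6.
Checksum = ~0x05E6 & 0xFFFF = 0xFA19.

FA19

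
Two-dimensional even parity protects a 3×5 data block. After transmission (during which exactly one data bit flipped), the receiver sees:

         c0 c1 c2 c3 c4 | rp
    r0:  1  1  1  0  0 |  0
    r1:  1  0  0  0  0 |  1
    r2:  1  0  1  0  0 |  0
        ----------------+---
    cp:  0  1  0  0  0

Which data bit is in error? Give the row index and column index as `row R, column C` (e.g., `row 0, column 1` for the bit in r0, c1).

Recompute each row's even parity and compare to rp:
  r0: data parity 1, sent rp 0 → mismatch
  r1: data parity 1, sent rp 1 → ok
  r2: data parity 0, sent rp 0 → ok
Recompute each column's even parity and compare to cp:
  c0: data parity 1, sent cp 0 → mismatch
  c1: data parity 1, sent cp 1 → ok
  c2: data parity 0, sent cp 0 → ok
  c3: data parity 0, sent cp 0 → ok
  c4: data parity 0, sent cp 0 → ok
Exactly one row (r0) and one column (c0) fail → the flipped bit is at their intersection.

row 0, column 0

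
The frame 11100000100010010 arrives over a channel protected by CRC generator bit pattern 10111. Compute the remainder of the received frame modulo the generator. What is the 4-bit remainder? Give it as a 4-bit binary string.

0000

Modulo-2 division of 11100000100010010 by 10111:
  pos 0: 11100 XOR 10111 = 01011
  pos 1: 10110 XOR 10111 = 00001
  pos 5: 10010 XOR 10111 = 00101
  pos 7: 10100 XOR 10111 = 00011
  pos 10: 11100 XOR 10111 = 01011
  pos 11: 10111 XOR 10111 = 00000
Remainder = 0000 (zero — the frame passes the CRC check).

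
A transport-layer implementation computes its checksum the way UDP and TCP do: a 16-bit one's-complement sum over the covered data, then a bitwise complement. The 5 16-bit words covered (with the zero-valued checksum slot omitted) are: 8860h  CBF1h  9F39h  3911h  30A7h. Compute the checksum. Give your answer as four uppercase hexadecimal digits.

One's-complement addition (fold any carry out of bit 15 back into bit 0):
  0x8860 + 0xCBF1 = 0x15451 → wrap carry → 0x5452
  0x5452 + 0x9F39 = 0x0F38B
  0xF38B + 0x3911 = 0x12C9C → wrap carry → 0x2C9D
  0x2C9D + 0x30A7 = 0x05D44
One's-complement sum = 0x5D44.
Checksum = ~0x5D44 & 0xFFFF = 0xA2BB.

A2BB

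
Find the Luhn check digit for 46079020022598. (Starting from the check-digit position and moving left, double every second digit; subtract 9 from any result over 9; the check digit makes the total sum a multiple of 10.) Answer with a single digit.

4

Partial digits right→left: 8 9 5 2 2 0 0 2 0 9 7 0 6 4
Double every second digit counting from the check-digit position (so the 1st, 3rd, 5th, ... of the partial from the right).
  doubled (with −9 where >9): 7 1 4 0 0 5 3 → sum 20
  kept as-is: 9 2 0 2 9 0 4 → sum 26
Total = 20 + 26 = 46.
Check digit = (10 − (46 mod 10)) mod 10 = 4.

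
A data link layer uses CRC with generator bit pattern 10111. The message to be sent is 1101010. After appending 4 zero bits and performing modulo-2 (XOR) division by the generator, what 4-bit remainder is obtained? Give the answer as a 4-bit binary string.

Append 4 zeros: 11010100000. Divide by 10111 (XOR where the leading bit is 1):
  pos 0: 11010 XOR 10111 = 01101
  pos 1: 11011 XOR 10111 = 01100
  pos 2: 11000 XOR 10111 = 01111
  pos 3: 11110 XOR 10111 = 01001
  pos 4: 10010 XOR 10111 = 00101
  pos 6: 10100 XOR 10111 = 00011
Remainder (last 4 bits) = 0011. This is the CRC / FCS.

0011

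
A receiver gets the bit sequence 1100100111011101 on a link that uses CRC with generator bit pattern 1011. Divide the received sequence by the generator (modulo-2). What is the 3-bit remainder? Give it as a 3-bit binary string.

Modulo-2 division of 1100100111011101 by 1011:
  pos 0: 1100 XOR 1011 = 0111
  pos 1: 1111 XOR 1011 = 0100
  pos 2: 1000 XOR 1011 = 0011
  pos 4: 1101 XOR 1011 = 0110
  pos 5: 1101 XOR 1011 = 0110
  pos 6: 1101 XOR 1011 = 0110
  pos 7: 1100 XOR 1011 = 0111
  pos 8: 1111 XOR 1011 = 0100
  pos 9: 1001 XOR 1011 = 0010
  pos 11: 1010 XOR 1011 = 0001
Remainder = 011 (nonzero — an error is detected).

011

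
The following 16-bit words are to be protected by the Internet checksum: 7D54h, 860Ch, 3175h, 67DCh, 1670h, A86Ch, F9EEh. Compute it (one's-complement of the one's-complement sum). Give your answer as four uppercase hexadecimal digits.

AA81

One's-complement addition (fold any carry out of bit 15 back into bit 0):
  0x7D54 + 0x860C = 0x10360 → wrap carry → 0x0361
  0x0361 + 0x3175 = 0x034D6
  0x34D6 + 0x67DC = 0x09CB2
  0x9CB2 + 0x1670 = 0x0B322
  0xB322 + 0xA86C = 0x15B8E → wrap carry → 0x5B8F
  0x5B8F + 0xF9EE = 0x1557D → wrap carry → 0x557E
One's-complement sum = 0x557E.
Checksum = ~0x557E & 0xFFFF = 0xAA81.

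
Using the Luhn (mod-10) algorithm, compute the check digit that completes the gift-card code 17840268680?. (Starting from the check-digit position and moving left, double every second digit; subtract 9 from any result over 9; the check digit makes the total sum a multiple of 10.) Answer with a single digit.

6

Partial digits right→left: 0 8 6 8 6 2 0 4 8 7 1
Double every second digit counting from the check-digit position (so the 1st, 3rd, 5th, ... of the partial from the right).
  doubled (with −9 where >9): 0 3 3 0 7 2 → sum 15
  kept as-is: 8 8 2 4 7 → sum 29
Total = 15 + 29 = 44.
Check digit = (10 − (44 mod 10)) mod 10 = 6.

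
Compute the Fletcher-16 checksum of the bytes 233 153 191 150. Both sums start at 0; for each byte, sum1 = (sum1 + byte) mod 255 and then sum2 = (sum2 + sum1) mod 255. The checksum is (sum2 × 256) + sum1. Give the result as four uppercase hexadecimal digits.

Running sums (mod 255):
  after byte 0 (233): sum1=233, sum2=233
  after byte 1 (153): sum1=131, sum2=109
  after byte 2 (191): sum1=67, sum2=176
  after byte 3 (150): sum1=217, sum2=138
Checksum = sum2·256 + sum1 = 138·256 + 217 = 35545 = 0x8AD9.

8AD9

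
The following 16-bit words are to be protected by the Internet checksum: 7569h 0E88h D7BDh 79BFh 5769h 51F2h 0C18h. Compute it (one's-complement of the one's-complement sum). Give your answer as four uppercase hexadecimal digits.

751D

One's-complement addition (fold any carry out of bit 15 back into bit 0):
  0x7569 + 0x0E88 = 0x083F1
  0x83F1 + 0xD7BD = 0x15BAE → wrap carry → 0x5BAF
  0x5BAF + 0x79BF = 0x0D56E
  0xD56E + 0x5769 = 0x12CD7 → wrap carry → 0x2CD8
  0x2CD8 + 0x51F2 = 0x07ECA
  0x7ECA + 0x0C18 = 0x08AE2
One's-complement sum = 0x8AE2.
Checksum = ~0x8AE2 & 0xFFFF = 0x751D.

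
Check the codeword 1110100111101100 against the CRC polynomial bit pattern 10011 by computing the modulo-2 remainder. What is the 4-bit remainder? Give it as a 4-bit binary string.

0011

Modulo-2 division of 1110100111101100 by 10011:
  pos 0: 11101 XOR 10011 = 01110
  pos 1: 11100 XOR 10011 = 01111
  pos 2: 11110 XOR 10011 = 01101
  pos 3: 11011 XOR 10011 = 01000
  pos 4: 10001 XOR 10011 = 00010
  pos 7: 10110 XOR 10011 = 00101
  pos 9: 10111 XOR 10011 = 00100
  pos 11: 10000 XOR 10011 = 00011
Remainder = 0011 (nonzero — an error is detected).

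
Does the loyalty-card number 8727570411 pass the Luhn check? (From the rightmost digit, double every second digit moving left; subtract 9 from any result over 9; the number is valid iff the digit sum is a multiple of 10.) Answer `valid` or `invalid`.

From the right, keep odd positions and double even positions (subtract 9 from any doubled value over 9):
  doubled (positions 2,4,...): 2 0 1 4 7 → sum 14
  kept (positions 1,3,...): 1 4 7 7 7 → sum 26
Total = 40.
40 mod 10 = 0, so the number is valid.

valid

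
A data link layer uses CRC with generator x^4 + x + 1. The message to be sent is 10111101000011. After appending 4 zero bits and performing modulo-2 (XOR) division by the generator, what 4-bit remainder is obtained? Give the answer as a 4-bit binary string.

Append 4 zeros: 101111010000110000. Divide by 10011 (XOR where the leading bit is 1):
  pos 0: 10111 XOR 10011 = 00100
  pos 2: 10010 XOR 10011 = 00001
  pos 6: 11000 XOR 10011 = 01011
  pos 7: 10110 XOR 10011 = 00101
  pos 9: 10111 XOR 10011 = 00100
  pos 11: 10000 XOR 10011 = 00011
Remainder (last 4 bits) = 1100. This is the CRC / FCS.

1100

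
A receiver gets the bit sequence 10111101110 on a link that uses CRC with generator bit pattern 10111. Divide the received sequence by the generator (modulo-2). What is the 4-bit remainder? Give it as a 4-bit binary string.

0000

Modulo-2 division of 10111101110 by 10111:
  pos 0: 10111 XOR 10111 = 00000
  pos 5: 10111 XOR 10111 = 00000
Remainder = 0000 (zero — the frame passes the CRC check).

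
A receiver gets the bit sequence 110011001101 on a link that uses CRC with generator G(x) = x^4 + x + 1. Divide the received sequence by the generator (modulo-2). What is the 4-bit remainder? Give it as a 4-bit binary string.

0011

Modulo-2 division of 110011001101 by 10011:
  pos 0: 11001 XOR 10011 = 01010
  pos 1: 10101 XOR 10011 = 00110
  pos 3: 11000 XOR 10011 = 01011
  pos 4: 10111 XOR 10011 = 00100
  pos 6: 10010 XOR 10011 = 00001
Remainder = 0011 (nonzero — an error is detected).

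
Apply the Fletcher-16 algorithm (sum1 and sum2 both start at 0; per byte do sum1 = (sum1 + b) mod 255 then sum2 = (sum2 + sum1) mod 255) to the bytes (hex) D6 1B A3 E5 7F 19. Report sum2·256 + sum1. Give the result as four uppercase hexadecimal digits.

E814

Running sums (mod 255):
  after byte 0 (D6): sum1=214, sum2=214
  after byte 1 (1B): sum1=241, sum2=200
  after byte 2 (A3): sum1=149, sum2=94
  after byte 3 (E5): sum1=123, sum2=217
  after byte 4 (7F): sum1=250, sum2=212
  after byte 5 (19): sum1=20, sum2=232
Checksum = sum2·256 + sum1 = 232·256 + 20 = 59412 = 0xE814.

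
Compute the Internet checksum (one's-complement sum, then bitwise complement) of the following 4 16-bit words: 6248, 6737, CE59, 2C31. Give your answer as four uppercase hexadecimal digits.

3BF5

One's-complement addition (fold any carry out of bit 15 back into bit 0):
  0x6248 + 0x6737 = 0x0C97F
  0xC97F + 0xCE59 = 0x197D8 → wrap carry → 0x97D9
  0x97D9 + 0x2C31 = 0x0C40A
One's-complement sum = 0xC40A.
Checksum = ~0xC40A & 0xFFFF = 0x3BF5.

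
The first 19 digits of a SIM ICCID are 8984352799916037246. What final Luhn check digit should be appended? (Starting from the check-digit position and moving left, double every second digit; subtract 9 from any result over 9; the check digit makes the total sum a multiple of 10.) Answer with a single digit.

Partial digits right→left: 6 4 2 7 3 0 6 1 9 9 9 7 2 5 3 4 8 9 8
Double every second digit counting from the check-digit position (so the 1st, 3rd, 5th, ... of the partial from the right).
  doubled (with −9 where >9): 3 4 6 3 9 9 4 6 7 7 → sum 58
  kept as-is: 4 7 0 1 9 7 5 4 9 → sum 46
Total = 58 + 46 = 104.
Check digit = (10 − (104 mod 10)) mod 10 = 6.

6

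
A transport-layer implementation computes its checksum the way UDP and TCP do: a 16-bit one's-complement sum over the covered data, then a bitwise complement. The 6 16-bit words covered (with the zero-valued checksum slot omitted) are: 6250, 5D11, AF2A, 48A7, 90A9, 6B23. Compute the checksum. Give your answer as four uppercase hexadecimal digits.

One's-complement addition (fold any carry out of bit 15 back into bit 0):
  0x6250 + 0x5D11 = 0x0BF61
  0xBF61 + 0xAF2A = 0x16E8B → wrap carry → 0x6E8C
  0x6E8C + 0x48A7 = 0x0B733
  0xB733 + 0x90A9 = 0x147DC → wrap carry → 0x47DD
  0x47DD + 0x6B23 = 0x0B300
One's-complement sum = 0xB300.
Checksum = ~0xB300 & 0xFFFF = 0x4CFF.

4CFF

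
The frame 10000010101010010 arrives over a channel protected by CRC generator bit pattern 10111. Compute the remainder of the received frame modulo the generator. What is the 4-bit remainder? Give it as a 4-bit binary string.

0000

Modulo-2 division of 10000010101010010 by 10111:
  pos 0: 10000 XOR 10111 = 00111
  pos 2: 11101 XOR 10111 = 01010
  pos 3: 10100 XOR 10111 = 00011
  pos 6: 11101 XOR 10111 = 01010
  pos 7: 10100 XOR 10111 = 00011
  pos 10: 11100 XOR 10111 = 01011
  pos 11: 10111 XOR 10111 = 00000
Remainder = 0000 (zero — the frame passes the CRC check).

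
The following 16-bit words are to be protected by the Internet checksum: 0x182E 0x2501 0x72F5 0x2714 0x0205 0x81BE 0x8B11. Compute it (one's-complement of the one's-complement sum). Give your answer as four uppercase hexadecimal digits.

19F2

One's-complement addition (fold any carry out of bit 15 back into bit 0):
  0x182E + 0x2501 = 0x03D2F
  0x3D2F + 0x72F5 = 0x0B024
  0xB024 + 0x2714 = 0x0D738
  0xD738 + 0x0205 = 0x0D93D
  0xD93D + 0x81BE = 0x15AFB → wrap carry → 0x5AFC
  0x5AFC + 0x8B11 = 0x0E60D
One's-complement sum = 0xE60D.
Checksum = ~0xE60D & 0xFFFF = 0x19F2.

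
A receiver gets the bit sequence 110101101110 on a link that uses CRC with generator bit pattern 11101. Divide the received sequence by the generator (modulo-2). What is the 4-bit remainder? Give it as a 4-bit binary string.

Modulo-2 division of 110101101110 by 11101:
  pos 0: 11010 XOR 11101 = 00111
  pos 2: 11111 XOR 11101 = 00010
  pos 5: 10011 XOR 11101 = 01110
  pos 6: 11101 XOR 11101 = 00000
Remainder = 0000 (zero — the frame passes the CRC check).

0000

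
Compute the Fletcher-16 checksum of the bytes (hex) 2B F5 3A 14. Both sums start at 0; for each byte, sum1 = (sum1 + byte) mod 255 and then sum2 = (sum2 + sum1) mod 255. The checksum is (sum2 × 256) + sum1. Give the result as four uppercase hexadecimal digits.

176F

Running sums (mod 255):
  after byte 0 (2B): sum1=43, sum2=43
  after byte 1 (F5): sum1=33, sum2=76
  after byte 2 (3A): sum1=91, sum2=167
  after byte 3 (14): sum1=111, sum2=23
Checksum = sum2·256 + sum1 = 23·256 + 111 = 5999 = 0x176F.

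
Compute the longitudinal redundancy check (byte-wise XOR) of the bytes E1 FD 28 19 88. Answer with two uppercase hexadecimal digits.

XOR the bytes together:
  start with 0xE1
  0xE1 ⊕ 0xFD = 0x1C
  0x1C ⊕ 0x28 = 0x34
  0x34 ⊕ 0x19 = 0x2D
  0x2D ⊕ 0x88 = 0xA5

A5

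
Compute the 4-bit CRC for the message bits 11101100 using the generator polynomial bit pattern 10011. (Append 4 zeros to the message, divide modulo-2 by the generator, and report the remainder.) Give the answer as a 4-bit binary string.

Append 4 zeros: 111011000000. Divide by 10011 (XOR where the leading bit is 1):
  pos 0: 11101 XOR 10011 = 01110
  pos 1: 11101 XOR 10011 = 01110
  pos 2: 11100 XOR 10011 = 01111
  pos 3: 11110 XOR 10011 = 01101
  pos 4: 11010 XOR 10011 = 01001
  pos 5: 10010 XOR 10011 = 00001
Remainder (last 4 bits) = 0100. This is the CRC / FCS.

0100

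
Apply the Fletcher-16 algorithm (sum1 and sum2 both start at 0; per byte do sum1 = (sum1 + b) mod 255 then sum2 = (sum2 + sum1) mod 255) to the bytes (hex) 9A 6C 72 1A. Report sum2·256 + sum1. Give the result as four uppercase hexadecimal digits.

AE93

Running sums (mod 255):
  after byte 0 (9A): sum1=154, sum2=154
  after byte 1 (6C): sum1=7, sum2=161
  after byte 2 (72): sum1=121, sum2=27
  after byte 3 (1A): sum1=147, sum2=174
Checksum = sum2·256 + sum1 = 174·256 + 147 = 44691 = 0xAE93.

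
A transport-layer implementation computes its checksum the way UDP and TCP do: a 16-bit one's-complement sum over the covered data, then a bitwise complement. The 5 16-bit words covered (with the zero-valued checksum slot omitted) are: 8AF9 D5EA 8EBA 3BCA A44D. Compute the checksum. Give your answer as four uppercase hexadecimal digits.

3049

One's-complement addition (fold any carry out of bit 15 back into bit 0):
  0x8AF9 + 0xD5EA = 0x160E3 → wrap carry → 0x60E4
  0x60E4 + 0x8EBA = 0x0EF9E
  0xEF9E + 0x3BCA = 0x12B68 → wrap carry → 0x2B69
  0x2B69 + 0xA44D = 0x0CFB6
One's-complement sum = 0xCFB6.
Checksum = ~0xCFB6 & 0xFFFF = 0x3049.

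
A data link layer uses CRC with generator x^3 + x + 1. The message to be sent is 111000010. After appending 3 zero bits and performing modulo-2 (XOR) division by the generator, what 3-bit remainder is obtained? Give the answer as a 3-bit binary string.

111

Append 3 zeros: 111000010000. Divide by 1011 (XOR where the leading bit is 1):
  pos 0: 1110 XOR 1011 = 0101
  pos 1: 1010 XOR 1011 = 0001
  pos 4: 1001 XOR 1011 = 0010
  pos 6: 1000 XOR 1011 = 0011
  pos 8: 1100 XOR 1011 = 0111
Remainder (last 3 bits) = 111. This is the CRC / FCS.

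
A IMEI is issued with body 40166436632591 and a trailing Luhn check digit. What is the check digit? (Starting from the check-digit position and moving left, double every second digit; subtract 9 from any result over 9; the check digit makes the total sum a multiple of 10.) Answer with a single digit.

Partial digits right→left: 1 9 5 2 3 6 6 3 4 6 6 1 0 4
Double every second digit counting from the check-digit position (so the 1st, 3rd, 5th, ... of the partial from the right).
  doubled (with −9 where >9): 2 1 6 3 8 3 0 → sum 23
  kept as-is: 9 2 6 3 6 1 4 → sum 31
Total = 23 + 31 = 54.
Check digit = (10 − (54 mod 10)) mod 10 = 6.

6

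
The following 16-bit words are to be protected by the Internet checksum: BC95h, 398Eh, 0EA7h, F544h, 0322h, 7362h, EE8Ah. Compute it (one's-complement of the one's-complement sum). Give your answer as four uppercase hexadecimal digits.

A0E0

One's-complement addition (fold any carry out of bit 15 back into bit 0):
  0xBC95 + 0x398E = 0x0F623
  0xF623 + 0x0EA7 = 0x104CA → wrap carry → 0x04CB
  0x04CB + 0xF544 = 0x0FA0F
  0xFA0F + 0x0322 = 0x0FD31
  0xFD31 + 0x7362 = 0x17093 → wrap carry → 0x7094
  0x7094 + 0xEE8A = 0x15F1E → wrap carry → 0x5F1F
One's-complement sum = 0x5F1F.
Checksum = ~0x5F1F & 0xFFFF = 0xA0E0.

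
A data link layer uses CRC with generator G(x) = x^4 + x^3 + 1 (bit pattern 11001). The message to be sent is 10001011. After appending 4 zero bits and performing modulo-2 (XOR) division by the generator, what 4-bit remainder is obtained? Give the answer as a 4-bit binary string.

1000

Append 4 zeros: 100010110000. Divide by 11001 (XOR where the leading bit is 1):
  pos 0: 10001 XOR 11001 = 01000
  pos 1: 10000 XOR 11001 = 01001
  pos 2: 10011 XOR 11001 = 01010
  pos 3: 10101 XOR 11001 = 01100
  pos 4: 11000 XOR 11001 = 00001
Remainder (last 4 bits) = 1000. This is the CRC / FCS.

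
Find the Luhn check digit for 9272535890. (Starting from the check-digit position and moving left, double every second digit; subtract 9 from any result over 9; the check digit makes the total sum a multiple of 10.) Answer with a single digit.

Partial digits right→left: 0 9 8 5 3 5 2 7 2 9
Double every second digit counting from the check-digit position (so the 1st, 3rd, 5th, ... of the partial from the right).
  doubled (with −9 where >9): 0 7 6 4 4 → sum 21
  kept as-is: 9 5 5 7 9 → sum 35
Total = 21 + 35 = 56.
Check digit = (10 − (56 mod 10)) mod 10 = 4.

4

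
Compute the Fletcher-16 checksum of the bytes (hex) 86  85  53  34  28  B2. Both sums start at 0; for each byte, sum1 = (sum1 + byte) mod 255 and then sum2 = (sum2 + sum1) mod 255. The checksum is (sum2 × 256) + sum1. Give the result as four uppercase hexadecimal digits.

AF6E

Running sums (mod 255):
  after byte 0 (86): sum1=134, sum2=134
  after byte 1 (85): sum1=12, sum2=146
  after byte 2 (53): sum1=95, sum2=241
  after byte 3 (34): sum1=147, sum2=133
  after byte 4 (28): sum1=187, sum2=65
  after byte 5 (B2): sum1=110, sum2=175
Checksum = sum2·256 + sum1 = 175·256 + 110 = 44910 = 0xAF6E.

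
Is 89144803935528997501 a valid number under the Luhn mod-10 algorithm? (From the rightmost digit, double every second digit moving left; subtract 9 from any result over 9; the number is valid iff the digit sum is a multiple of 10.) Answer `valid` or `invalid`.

valid

From the right, keep odd positions and double even positions (subtract 9 from any doubled value over 9):
  doubled (positions 2,4,...): 0 5 9 4 1 9 0 8 2 7 → sum 45
  kept (positions 1,3,...): 1 5 9 8 5 3 3 8 4 9 → sum 55
Total = 100.
100 mod 10 = 0, so the number is valid.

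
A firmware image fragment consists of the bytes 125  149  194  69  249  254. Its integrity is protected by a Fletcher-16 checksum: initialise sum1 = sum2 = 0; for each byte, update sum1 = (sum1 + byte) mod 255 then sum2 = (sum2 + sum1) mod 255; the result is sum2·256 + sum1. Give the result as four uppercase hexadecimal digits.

Running sums (mod 255):
  after byte 0 (125): sum1=125, sum2=125
  after byte 1 (149): sum1=19, sum2=144
  after byte 2 (194): sum1=213, sum2=102
  after byte 3 (69): sum1=27, sum2=129
  after byte 4 (249): sum1=21, sum2=150
  after byte 5 (254): sum1=20, sum2=170
Checksum = sum2·256 + sum1 = 170·256 + 20 = 43540 = 0xAA14.

AA14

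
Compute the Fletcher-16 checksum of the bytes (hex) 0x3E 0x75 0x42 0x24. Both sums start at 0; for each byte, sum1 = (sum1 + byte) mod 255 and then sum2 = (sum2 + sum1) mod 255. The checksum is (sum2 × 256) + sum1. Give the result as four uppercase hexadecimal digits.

Running sums (mod 255):
  after byte 0 (0x3E): sum1=62, sum2=62
  after byte 1 (0x75): sum1=179, sum2=241
  after byte 2 (0x42): sum1=245, sum2=231
  after byte 3 (0x24): sum1=26, sum2=2
Checksum = sum2·256 + sum1 = 2·256 + 26 = 538 = 0x021A.

021A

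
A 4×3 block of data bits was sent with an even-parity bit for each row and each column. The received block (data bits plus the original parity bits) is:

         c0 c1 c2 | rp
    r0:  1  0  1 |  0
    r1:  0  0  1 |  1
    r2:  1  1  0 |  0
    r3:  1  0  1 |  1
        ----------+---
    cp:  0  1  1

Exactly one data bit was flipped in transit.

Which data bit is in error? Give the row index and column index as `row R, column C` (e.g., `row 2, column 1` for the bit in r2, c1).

Recompute each row's even parity and compare to rp:
  r0: data parity 0, sent rp 0 → ok
  r1: data parity 1, sent rp 1 → ok
  r2: data parity 0, sent rp 0 → ok
  r3: data parity 0, sent rp 1 → mismatch
Recompute each column's even parity and compare to cp:
  c0: data parity 1, sent cp 0 → mismatch
  c1: data parity 1, sent cp 1 → ok
  c2: data parity 1, sent cp 1 → ok
Exactly one row (r3) and one column (c0) fail → the flipped bit is at their intersection.

row 3, column 0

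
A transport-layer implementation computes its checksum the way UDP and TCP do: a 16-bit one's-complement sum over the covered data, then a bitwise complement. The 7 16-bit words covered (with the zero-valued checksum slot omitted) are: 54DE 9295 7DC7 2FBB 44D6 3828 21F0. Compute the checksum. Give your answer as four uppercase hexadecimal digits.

One's-complement addition (fold any carry out of bit 15 back into bit 0):
  0x54DE + 0x9295 = 0x0E773
  0xE773 + 0x7DC7 = 0x1653A → wrap carry → 0x653B
  0x653B + 0x2FBB = 0x094F6
  0x94F6 + 0x44D6 = 0x0D9CC
  0xD9CC + 0x3828 = 0x111F4 → wrap carry → 0x11F5
  0x11F5 + 0x21F0 = 0x033E5
One's-complement sum = 0x33E5.
Checksum = ~0x33E5 & 0xFFFF = 0xCC1A.

CC1A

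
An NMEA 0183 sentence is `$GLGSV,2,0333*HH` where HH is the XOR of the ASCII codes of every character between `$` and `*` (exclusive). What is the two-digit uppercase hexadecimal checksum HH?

78

XOR the ASCII codes of the payload characters:
  'G' = 0x47 → acc = 0x47
  'L' = 0x4C → acc = 0x0B
  'G' = 0x47 → acc = 0x4C
  'S' = 0x53 → acc = 0x1F
  'V' = 0x56 → acc = 0x49
  ',' = 0x2C → acc = 0x65
  '2' = 0x32 → acc = 0x57
  ',' = 0x2C → acc = 0x7B
  '0' = 0x30 → acc = 0x4B
  '3' = 0x33 → acc = 0x78
  '3' = 0x33 → acc = 0x4B
  '3' = 0x33 → acc = 0x78
Checksum = 0x78.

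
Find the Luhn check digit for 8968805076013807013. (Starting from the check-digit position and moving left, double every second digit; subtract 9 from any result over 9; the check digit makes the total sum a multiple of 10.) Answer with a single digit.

Partial digits right→left: 3 1 0 7 0 8 3 1 0 6 7 0 5 0 8 8 6 9 8
Double every second digit counting from the check-digit position (so the 1st, 3rd, 5th, ... of the partial from the right).
  doubled (with −9 where >9): 6 0 0 6 0 5 1 7 3 7 → sum 35
  kept as-is: 1 7 8 1 6 0 0 8 9 → sum 40
Total = 35 + 40 = 75.
Check digit = (10 − (75 mod 10)) mod 10 = 5.

5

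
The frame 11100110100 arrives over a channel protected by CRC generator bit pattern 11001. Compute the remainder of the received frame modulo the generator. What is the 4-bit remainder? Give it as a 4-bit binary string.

0111

Modulo-2 division of 11100110100 by 11001:
  pos 0: 11100 XOR 11001 = 00101
  pos 2: 10111 XOR 11001 = 01110
  pos 3: 11100 XOR 11001 = 00101
  pos 5: 10110 XOR 11001 = 01111
  pos 6: 11110 XOR 11001 = 00111
Remainder = 0111 (nonzero — an error is detected).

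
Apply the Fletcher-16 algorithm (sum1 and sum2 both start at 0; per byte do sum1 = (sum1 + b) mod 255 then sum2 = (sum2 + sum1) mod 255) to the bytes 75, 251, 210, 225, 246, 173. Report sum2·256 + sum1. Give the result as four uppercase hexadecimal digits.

Running sums (mod 255):
  after byte 0 (75): sum1=75, sum2=75
  after byte 1 (251): sum1=71, sum2=146
  after byte 2 (210): sum1=26, sum2=172
  after byte 3 (225): sum1=251, sum2=168
  after byte 4 (246): sum1=242, sum2=155
  after byte 5 (173): sum1=160, sum2=60
Checksum = sum2·256 + sum1 = 60·256 + 160 = 15520 = 0x3CA0.

3CA0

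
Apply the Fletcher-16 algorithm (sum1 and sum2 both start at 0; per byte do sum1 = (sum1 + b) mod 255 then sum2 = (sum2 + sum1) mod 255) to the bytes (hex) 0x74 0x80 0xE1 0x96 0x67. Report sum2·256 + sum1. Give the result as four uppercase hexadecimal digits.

Running sums (mod 255):
  after byte 0 (0x74): sum1=116, sum2=116
  after byte 1 (0x80): sum1=244, sum2=105
  after byte 2 (0xE1): sum1=214, sum2=64
  after byte 3 (0x96): sum1=109, sum2=173
  after byte 4 (0x67): sum1=212, sum2=130
Checksum = sum2·256 + sum1 = 130·256 + 212 = 33492 = 0x82D4.

82D4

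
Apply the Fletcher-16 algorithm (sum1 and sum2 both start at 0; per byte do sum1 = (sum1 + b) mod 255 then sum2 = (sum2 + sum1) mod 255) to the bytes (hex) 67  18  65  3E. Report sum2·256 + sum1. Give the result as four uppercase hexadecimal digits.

Running sums (mod 255):
  after byte 0 (67): sum1=103, sum2=103
  after byte 1 (18): sum1=127, sum2=230
  after byte 2 (65): sum1=228, sum2=203
  after byte 3 (3E): sum1=35, sum2=238
Checksum = sum2·256 + sum1 = 238·256 + 35 = 60963 = 0xEE23.

EE23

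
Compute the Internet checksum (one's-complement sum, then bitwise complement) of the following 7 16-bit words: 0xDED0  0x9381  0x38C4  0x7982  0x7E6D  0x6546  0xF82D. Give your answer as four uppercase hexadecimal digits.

One's-complement addition (fold any carry out of bit 15 back into bit 0):
  0xDED0 + 0x9381 = 0x17251 → wrap carry → 0x7252
  0x7252 + 0x38C4 = 0x0AB16
  0xAB16 + 0x7982 = 0x12498 → wrap carry → 0x2499
  0x2499 + 0x7E6D = 0x0A306
  0xA306 + 0x6546 = 0x1084C → wrap carry → 0x084D
  0x084D + 0xF82D = 0x1007A → wrap carry → 0x007B
One's-complement sum = 0x007B.
Checksum = ~0x007B & 0xFFFF = 0xFF84.

FF84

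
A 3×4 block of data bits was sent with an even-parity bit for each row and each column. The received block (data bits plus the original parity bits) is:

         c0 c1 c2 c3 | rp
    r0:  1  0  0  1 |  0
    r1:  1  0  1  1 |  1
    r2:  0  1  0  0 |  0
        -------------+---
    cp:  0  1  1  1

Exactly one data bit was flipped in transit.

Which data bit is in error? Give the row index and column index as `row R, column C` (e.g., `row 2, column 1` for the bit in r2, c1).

Recompute each row's even parity and compare to rp:
  r0: data parity 0, sent rp 0 → ok
  r1: data parity 1, sent rp 1 → ok
  r2: data parity 1, sent rp 0 → mismatch
Recompute each column's even parity and compare to cp:
  c0: data parity 0, sent cp 0 → ok
  c1: data parity 1, sent cp 1 → ok
  c2: data parity 1, sent cp 1 → ok
  c3: data parity 0, sent cp 1 → mismatch
Exactly one row (r2) and one column (c3) fail → the flipped bit is at their intersection.

row 2, column 3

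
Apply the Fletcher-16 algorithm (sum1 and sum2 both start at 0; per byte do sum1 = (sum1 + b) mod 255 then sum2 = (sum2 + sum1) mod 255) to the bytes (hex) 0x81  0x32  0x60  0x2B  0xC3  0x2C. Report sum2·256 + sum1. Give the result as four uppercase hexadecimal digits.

Running sums (mod 255):
  after byte 0 (0x81): sum1=129, sum2=129
  after byte 1 (0x32): sum1=179, sum2=53
  after byte 2 (0x60): sum1=20, sum2=73
  after byte 3 (0x2B): sum1=63, sum2=136
  after byte 4 (0xC3): sum1=3, sum2=139
  after byte 5 (0x2C): sum1=47, sum2=186
Checksum = sum2·256 + sum1 = 186·256 + 47 = 47663 = 0xBA2F.

BA2F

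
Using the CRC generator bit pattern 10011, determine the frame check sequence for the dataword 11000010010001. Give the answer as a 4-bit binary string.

Append 4 zeros: 110000100100010000. Divide by 10011 (XOR where the leading bit is 1):
  pos 0: 11000 XOR 10011 = 01011
  pos 1: 10110 XOR 10011 = 00101
  pos 3: 10110 XOR 10011 = 00101
  pos 5: 10101 XOR 10011 = 00110
  pos 7: 11000 XOR 10011 = 01011
  pos 8: 10110 XOR 10011 = 00101
  pos 10: 10110 XOR 10011 = 00101
  pos 12: 10100 XOR 10011 = 00111
Remainder (last 4 bits) = 1110. This is the CRC / FCS.

1110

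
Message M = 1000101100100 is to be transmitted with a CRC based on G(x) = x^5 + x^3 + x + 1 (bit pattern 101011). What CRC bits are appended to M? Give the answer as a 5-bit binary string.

00010

Append 5 zeros: 100010110010000000. Divide by 101011 (XOR where the leading bit is 1):
  pos 0: 100010 XOR 101011 = 001001
  pos 2: 100111 XOR 101011 = 001100
  pos 4: 110000 XOR 101011 = 011011
  pos 5: 110111 XOR 101011 = 011100
  pos 6: 111000 XOR 101011 = 010011
  pos 7: 100110 XOR 101011 = 001101
  pos 9: 110100 XOR 101011 = 011111
  pos 10: 111110 XOR 101011 = 010101
  pos 11: 101010 XOR 101011 = 000001
Remainder (last 5 bits) = 00010. This is the CRC / FCS.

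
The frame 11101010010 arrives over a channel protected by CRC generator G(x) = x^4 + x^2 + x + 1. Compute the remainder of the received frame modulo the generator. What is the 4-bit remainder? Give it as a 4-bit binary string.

Modulo-2 division of 11101010010 by 10111:
  pos 0: 11101 XOR 10111 = 01010
  pos 1: 10100 XOR 10111 = 00011
  pos 4: 11100 XOR 10111 = 01011
  pos 5: 10111 XOR 10111 = 00000
Remainder = 0000 (zero — the frame passes the CRC check).

0000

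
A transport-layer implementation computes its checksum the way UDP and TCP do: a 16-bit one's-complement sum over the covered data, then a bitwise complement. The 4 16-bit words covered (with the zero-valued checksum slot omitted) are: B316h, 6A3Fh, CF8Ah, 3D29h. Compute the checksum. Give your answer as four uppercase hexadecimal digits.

D5F5

One's-complement addition (fold any carry out of bit 15 back into bit 0):
  0xB316 + 0x6A3F = 0x11D55 → wrap carry → 0x1D56
  0x1D56 + 0xCF8A = 0x0ECE0
  0xECE0 + 0x3D29 = 0x12A09 → wrap carry → 0x2A0A
One's-complement sum = 0x2A0A.
Checksum = ~0x2A0A & 0xFFFF = 0xD5F5.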